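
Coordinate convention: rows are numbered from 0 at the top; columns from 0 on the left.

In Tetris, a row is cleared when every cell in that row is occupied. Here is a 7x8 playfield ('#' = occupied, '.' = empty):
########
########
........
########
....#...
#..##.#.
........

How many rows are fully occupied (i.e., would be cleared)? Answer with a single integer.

Check each row:
  row 0: 0 empty cells -> FULL (clear)
  row 1: 0 empty cells -> FULL (clear)
  row 2: 8 empty cells -> not full
  row 3: 0 empty cells -> FULL (clear)
  row 4: 7 empty cells -> not full
  row 5: 4 empty cells -> not full
  row 6: 8 empty cells -> not full
Total rows cleared: 3

Answer: 3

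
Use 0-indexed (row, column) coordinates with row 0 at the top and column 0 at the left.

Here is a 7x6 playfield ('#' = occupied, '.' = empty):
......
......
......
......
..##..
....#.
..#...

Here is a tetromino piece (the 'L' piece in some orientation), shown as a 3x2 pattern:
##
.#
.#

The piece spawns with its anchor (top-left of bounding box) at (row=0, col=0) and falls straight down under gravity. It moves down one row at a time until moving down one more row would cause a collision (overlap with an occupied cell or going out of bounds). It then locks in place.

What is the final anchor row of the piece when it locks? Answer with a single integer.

Answer: 4

Derivation:
Spawn at (row=0, col=0). Try each row:
  row 0: fits
  row 1: fits
  row 2: fits
  row 3: fits
  row 4: fits
  row 5: blocked -> lock at row 4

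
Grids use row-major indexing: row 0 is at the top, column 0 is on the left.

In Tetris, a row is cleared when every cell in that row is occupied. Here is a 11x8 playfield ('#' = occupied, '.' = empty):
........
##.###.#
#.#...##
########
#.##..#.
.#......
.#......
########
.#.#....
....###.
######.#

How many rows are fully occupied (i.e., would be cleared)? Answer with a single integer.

Answer: 2

Derivation:
Check each row:
  row 0: 8 empty cells -> not full
  row 1: 2 empty cells -> not full
  row 2: 4 empty cells -> not full
  row 3: 0 empty cells -> FULL (clear)
  row 4: 4 empty cells -> not full
  row 5: 7 empty cells -> not full
  row 6: 7 empty cells -> not full
  row 7: 0 empty cells -> FULL (clear)
  row 8: 6 empty cells -> not full
  row 9: 5 empty cells -> not full
  row 10: 1 empty cell -> not full
Total rows cleared: 2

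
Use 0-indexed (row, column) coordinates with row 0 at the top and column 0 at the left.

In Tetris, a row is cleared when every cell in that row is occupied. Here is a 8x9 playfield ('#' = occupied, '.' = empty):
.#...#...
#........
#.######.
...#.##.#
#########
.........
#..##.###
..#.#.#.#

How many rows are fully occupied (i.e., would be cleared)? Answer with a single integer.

Answer: 1

Derivation:
Check each row:
  row 0: 7 empty cells -> not full
  row 1: 8 empty cells -> not full
  row 2: 2 empty cells -> not full
  row 3: 5 empty cells -> not full
  row 4: 0 empty cells -> FULL (clear)
  row 5: 9 empty cells -> not full
  row 6: 3 empty cells -> not full
  row 7: 5 empty cells -> not full
Total rows cleared: 1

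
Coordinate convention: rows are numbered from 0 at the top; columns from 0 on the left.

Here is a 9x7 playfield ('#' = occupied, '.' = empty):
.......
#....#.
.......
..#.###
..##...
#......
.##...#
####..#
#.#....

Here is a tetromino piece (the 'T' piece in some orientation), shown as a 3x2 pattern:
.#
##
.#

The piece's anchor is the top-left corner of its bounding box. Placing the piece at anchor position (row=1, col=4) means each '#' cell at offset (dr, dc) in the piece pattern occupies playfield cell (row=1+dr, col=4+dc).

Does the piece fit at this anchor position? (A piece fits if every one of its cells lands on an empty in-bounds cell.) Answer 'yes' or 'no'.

Answer: no

Derivation:
Check each piece cell at anchor (1, 4):
  offset (0,1) -> (1,5): occupied ('#') -> FAIL
  offset (1,0) -> (2,4): empty -> OK
  offset (1,1) -> (2,5): empty -> OK
  offset (2,1) -> (3,5): occupied ('#') -> FAIL
All cells valid: no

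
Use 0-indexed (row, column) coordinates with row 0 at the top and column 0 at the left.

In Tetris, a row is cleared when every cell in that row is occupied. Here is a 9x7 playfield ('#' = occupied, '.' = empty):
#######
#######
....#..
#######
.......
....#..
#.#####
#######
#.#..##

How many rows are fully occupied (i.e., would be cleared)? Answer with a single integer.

Check each row:
  row 0: 0 empty cells -> FULL (clear)
  row 1: 0 empty cells -> FULL (clear)
  row 2: 6 empty cells -> not full
  row 3: 0 empty cells -> FULL (clear)
  row 4: 7 empty cells -> not full
  row 5: 6 empty cells -> not full
  row 6: 1 empty cell -> not full
  row 7: 0 empty cells -> FULL (clear)
  row 8: 3 empty cells -> not full
Total rows cleared: 4

Answer: 4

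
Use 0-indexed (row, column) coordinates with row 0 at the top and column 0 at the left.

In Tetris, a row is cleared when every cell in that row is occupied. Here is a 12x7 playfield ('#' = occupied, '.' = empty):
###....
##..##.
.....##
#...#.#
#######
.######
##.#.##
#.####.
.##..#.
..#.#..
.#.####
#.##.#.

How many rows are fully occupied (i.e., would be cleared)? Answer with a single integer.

Answer: 1

Derivation:
Check each row:
  row 0: 4 empty cells -> not full
  row 1: 3 empty cells -> not full
  row 2: 5 empty cells -> not full
  row 3: 4 empty cells -> not full
  row 4: 0 empty cells -> FULL (clear)
  row 5: 1 empty cell -> not full
  row 6: 2 empty cells -> not full
  row 7: 2 empty cells -> not full
  row 8: 4 empty cells -> not full
  row 9: 5 empty cells -> not full
  row 10: 2 empty cells -> not full
  row 11: 3 empty cells -> not full
Total rows cleared: 1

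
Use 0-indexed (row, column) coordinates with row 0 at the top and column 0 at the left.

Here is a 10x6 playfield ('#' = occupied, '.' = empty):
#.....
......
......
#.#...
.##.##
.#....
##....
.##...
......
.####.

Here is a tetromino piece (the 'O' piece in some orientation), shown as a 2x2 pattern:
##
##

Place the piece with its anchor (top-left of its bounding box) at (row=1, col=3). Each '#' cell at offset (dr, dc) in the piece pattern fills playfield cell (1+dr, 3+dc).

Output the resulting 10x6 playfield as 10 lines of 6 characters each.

Fill (1+0,3+0) = (1,3)
Fill (1+0,3+1) = (1,4)
Fill (1+1,3+0) = (2,3)
Fill (1+1,3+1) = (2,4)

Answer: #.....
...##.
...##.
#.#...
.##.##
.#....
##....
.##...
......
.####.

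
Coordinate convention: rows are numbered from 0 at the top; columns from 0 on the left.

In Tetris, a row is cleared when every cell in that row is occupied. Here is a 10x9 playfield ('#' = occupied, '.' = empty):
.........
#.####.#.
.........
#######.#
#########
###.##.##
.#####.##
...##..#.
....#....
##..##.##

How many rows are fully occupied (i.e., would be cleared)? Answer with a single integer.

Check each row:
  row 0: 9 empty cells -> not full
  row 1: 3 empty cells -> not full
  row 2: 9 empty cells -> not full
  row 3: 1 empty cell -> not full
  row 4: 0 empty cells -> FULL (clear)
  row 5: 2 empty cells -> not full
  row 6: 2 empty cells -> not full
  row 7: 6 empty cells -> not full
  row 8: 8 empty cells -> not full
  row 9: 3 empty cells -> not full
Total rows cleared: 1

Answer: 1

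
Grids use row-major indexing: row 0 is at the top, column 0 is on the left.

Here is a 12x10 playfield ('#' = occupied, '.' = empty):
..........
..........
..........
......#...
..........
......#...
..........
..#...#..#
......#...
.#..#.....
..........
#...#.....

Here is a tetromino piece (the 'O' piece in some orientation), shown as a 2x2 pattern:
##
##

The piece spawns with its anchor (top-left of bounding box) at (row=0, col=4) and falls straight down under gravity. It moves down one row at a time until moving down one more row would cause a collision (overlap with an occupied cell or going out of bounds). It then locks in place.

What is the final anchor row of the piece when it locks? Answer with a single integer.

Answer: 7

Derivation:
Spawn at (row=0, col=4). Try each row:
  row 0: fits
  row 1: fits
  row 2: fits
  row 3: fits
  row 4: fits
  row 5: fits
  row 6: fits
  row 7: fits
  row 8: blocked -> lock at row 7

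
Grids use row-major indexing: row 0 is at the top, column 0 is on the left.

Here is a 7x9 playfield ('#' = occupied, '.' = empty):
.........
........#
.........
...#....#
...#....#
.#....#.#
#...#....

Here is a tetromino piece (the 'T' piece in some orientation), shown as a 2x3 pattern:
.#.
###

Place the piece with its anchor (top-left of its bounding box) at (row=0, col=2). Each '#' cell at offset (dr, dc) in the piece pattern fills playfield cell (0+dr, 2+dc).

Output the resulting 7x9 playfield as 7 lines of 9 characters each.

Answer: ...#.....
..###...#
.........
...#....#
...#....#
.#....#.#
#...#....

Derivation:
Fill (0+0,2+1) = (0,3)
Fill (0+1,2+0) = (1,2)
Fill (0+1,2+1) = (1,3)
Fill (0+1,2+2) = (1,4)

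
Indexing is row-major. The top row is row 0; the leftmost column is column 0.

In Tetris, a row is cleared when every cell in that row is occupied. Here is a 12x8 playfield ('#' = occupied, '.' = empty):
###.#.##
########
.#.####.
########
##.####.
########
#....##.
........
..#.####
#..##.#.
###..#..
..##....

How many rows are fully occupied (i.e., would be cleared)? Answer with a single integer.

Answer: 3

Derivation:
Check each row:
  row 0: 2 empty cells -> not full
  row 1: 0 empty cells -> FULL (clear)
  row 2: 3 empty cells -> not full
  row 3: 0 empty cells -> FULL (clear)
  row 4: 2 empty cells -> not full
  row 5: 0 empty cells -> FULL (clear)
  row 6: 5 empty cells -> not full
  row 7: 8 empty cells -> not full
  row 8: 3 empty cells -> not full
  row 9: 4 empty cells -> not full
  row 10: 4 empty cells -> not full
  row 11: 6 empty cells -> not full
Total rows cleared: 3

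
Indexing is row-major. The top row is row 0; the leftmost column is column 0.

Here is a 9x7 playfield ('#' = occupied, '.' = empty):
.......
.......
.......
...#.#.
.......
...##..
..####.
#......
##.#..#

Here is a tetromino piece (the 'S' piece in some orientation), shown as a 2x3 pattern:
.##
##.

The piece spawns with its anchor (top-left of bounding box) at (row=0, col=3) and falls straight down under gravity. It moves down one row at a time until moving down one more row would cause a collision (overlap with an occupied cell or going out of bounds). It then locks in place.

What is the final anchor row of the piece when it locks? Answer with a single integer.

Answer: 1

Derivation:
Spawn at (row=0, col=3). Try each row:
  row 0: fits
  row 1: fits
  row 2: blocked -> lock at row 1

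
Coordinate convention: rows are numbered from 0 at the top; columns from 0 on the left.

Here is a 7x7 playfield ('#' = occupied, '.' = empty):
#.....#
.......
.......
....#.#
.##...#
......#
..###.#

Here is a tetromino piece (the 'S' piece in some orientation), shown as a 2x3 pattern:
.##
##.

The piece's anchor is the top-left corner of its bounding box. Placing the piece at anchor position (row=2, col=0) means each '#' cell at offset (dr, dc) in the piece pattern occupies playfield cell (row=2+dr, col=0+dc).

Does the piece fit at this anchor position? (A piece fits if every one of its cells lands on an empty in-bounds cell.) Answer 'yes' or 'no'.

Answer: yes

Derivation:
Check each piece cell at anchor (2, 0):
  offset (0,1) -> (2,1): empty -> OK
  offset (0,2) -> (2,2): empty -> OK
  offset (1,0) -> (3,0): empty -> OK
  offset (1,1) -> (3,1): empty -> OK
All cells valid: yes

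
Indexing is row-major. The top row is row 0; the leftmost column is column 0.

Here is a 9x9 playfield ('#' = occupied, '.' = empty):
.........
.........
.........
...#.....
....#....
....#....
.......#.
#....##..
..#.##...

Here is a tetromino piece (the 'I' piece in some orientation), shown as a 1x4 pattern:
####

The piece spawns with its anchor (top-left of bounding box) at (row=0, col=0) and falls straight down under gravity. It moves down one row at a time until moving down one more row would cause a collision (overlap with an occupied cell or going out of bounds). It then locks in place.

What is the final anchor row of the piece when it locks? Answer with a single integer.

Answer: 2

Derivation:
Spawn at (row=0, col=0). Try each row:
  row 0: fits
  row 1: fits
  row 2: fits
  row 3: blocked -> lock at row 2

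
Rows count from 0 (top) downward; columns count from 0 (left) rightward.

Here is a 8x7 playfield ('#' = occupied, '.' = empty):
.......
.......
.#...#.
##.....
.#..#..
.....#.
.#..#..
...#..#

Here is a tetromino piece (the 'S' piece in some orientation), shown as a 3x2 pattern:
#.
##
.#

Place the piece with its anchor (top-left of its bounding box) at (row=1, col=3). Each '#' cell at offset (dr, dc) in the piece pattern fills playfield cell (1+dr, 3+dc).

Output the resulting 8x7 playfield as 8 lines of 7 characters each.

Fill (1+0,3+0) = (1,3)
Fill (1+1,3+0) = (2,3)
Fill (1+1,3+1) = (2,4)
Fill (1+2,3+1) = (3,4)

Answer: .......
...#...
.#.###.
##..#..
.#..#..
.....#.
.#..#..
...#..#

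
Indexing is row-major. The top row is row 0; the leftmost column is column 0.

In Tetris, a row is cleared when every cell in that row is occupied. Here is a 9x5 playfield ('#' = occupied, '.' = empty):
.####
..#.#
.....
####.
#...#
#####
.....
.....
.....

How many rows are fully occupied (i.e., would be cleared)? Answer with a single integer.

Answer: 1

Derivation:
Check each row:
  row 0: 1 empty cell -> not full
  row 1: 3 empty cells -> not full
  row 2: 5 empty cells -> not full
  row 3: 1 empty cell -> not full
  row 4: 3 empty cells -> not full
  row 5: 0 empty cells -> FULL (clear)
  row 6: 5 empty cells -> not full
  row 7: 5 empty cells -> not full
  row 8: 5 empty cells -> not full
Total rows cleared: 1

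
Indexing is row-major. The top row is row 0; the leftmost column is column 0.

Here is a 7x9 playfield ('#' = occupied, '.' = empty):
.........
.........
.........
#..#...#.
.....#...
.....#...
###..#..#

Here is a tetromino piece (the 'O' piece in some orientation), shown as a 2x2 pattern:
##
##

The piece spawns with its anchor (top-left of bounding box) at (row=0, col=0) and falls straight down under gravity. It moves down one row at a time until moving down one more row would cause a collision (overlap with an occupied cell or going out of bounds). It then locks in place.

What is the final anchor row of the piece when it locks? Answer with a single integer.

Spawn at (row=0, col=0). Try each row:
  row 0: fits
  row 1: fits
  row 2: blocked -> lock at row 1

Answer: 1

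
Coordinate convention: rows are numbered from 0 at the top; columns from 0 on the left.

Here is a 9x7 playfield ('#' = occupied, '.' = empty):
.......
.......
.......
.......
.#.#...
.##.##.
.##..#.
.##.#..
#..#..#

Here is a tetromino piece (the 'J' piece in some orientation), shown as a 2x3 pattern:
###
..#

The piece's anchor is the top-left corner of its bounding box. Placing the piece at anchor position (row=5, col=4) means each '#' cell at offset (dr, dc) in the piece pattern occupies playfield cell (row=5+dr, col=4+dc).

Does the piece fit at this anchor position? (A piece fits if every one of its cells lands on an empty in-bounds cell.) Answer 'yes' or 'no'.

Check each piece cell at anchor (5, 4):
  offset (0,0) -> (5,4): occupied ('#') -> FAIL
  offset (0,1) -> (5,5): occupied ('#') -> FAIL
  offset (0,2) -> (5,6): empty -> OK
  offset (1,2) -> (6,6): empty -> OK
All cells valid: no

Answer: no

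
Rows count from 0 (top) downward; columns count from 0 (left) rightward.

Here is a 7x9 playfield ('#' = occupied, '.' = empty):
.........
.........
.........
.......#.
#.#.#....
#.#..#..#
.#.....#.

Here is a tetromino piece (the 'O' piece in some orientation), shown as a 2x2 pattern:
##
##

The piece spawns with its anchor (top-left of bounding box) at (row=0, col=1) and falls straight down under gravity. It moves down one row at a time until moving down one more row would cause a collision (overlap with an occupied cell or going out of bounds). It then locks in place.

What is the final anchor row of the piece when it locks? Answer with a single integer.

Spawn at (row=0, col=1). Try each row:
  row 0: fits
  row 1: fits
  row 2: fits
  row 3: blocked -> lock at row 2

Answer: 2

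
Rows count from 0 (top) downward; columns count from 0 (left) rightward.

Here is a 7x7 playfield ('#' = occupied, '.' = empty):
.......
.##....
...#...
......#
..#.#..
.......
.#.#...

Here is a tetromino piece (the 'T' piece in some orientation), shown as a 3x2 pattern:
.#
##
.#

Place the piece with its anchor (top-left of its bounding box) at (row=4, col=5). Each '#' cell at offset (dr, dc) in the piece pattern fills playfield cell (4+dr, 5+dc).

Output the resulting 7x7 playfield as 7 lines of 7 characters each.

Answer: .......
.##....
...#...
......#
..#.#.#
.....##
.#.#..#

Derivation:
Fill (4+0,5+1) = (4,6)
Fill (4+1,5+0) = (5,5)
Fill (4+1,5+1) = (5,6)
Fill (4+2,5+1) = (6,6)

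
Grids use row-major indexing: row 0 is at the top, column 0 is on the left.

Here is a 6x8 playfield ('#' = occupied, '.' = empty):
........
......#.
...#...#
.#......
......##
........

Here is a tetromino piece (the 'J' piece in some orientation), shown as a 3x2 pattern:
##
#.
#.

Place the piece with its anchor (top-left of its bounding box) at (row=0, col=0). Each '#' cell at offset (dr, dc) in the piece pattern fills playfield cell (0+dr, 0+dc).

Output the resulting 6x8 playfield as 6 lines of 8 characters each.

Answer: ##......
#.....#.
#..#...#
.#......
......##
........

Derivation:
Fill (0+0,0+0) = (0,0)
Fill (0+0,0+1) = (0,1)
Fill (0+1,0+0) = (1,0)
Fill (0+2,0+0) = (2,0)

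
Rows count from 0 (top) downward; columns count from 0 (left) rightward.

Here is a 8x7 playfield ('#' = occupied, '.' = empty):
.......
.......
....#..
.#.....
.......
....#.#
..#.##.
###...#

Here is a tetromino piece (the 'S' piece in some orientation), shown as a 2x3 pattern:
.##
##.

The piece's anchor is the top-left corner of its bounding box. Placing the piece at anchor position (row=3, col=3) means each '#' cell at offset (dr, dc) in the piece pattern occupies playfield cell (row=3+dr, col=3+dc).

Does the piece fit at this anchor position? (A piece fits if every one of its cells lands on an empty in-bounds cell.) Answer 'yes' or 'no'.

Check each piece cell at anchor (3, 3):
  offset (0,1) -> (3,4): empty -> OK
  offset (0,2) -> (3,5): empty -> OK
  offset (1,0) -> (4,3): empty -> OK
  offset (1,1) -> (4,4): empty -> OK
All cells valid: yes

Answer: yes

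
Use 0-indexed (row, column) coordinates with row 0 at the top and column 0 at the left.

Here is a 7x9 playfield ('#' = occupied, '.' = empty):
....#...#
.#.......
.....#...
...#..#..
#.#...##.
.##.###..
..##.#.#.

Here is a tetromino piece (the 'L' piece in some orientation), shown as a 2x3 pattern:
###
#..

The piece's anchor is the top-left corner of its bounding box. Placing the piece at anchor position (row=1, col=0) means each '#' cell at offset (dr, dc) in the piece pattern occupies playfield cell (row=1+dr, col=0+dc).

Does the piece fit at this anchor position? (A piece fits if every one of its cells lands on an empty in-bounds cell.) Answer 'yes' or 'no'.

Check each piece cell at anchor (1, 0):
  offset (0,0) -> (1,0): empty -> OK
  offset (0,1) -> (1,1): occupied ('#') -> FAIL
  offset (0,2) -> (1,2): empty -> OK
  offset (1,0) -> (2,0): empty -> OK
All cells valid: no

Answer: no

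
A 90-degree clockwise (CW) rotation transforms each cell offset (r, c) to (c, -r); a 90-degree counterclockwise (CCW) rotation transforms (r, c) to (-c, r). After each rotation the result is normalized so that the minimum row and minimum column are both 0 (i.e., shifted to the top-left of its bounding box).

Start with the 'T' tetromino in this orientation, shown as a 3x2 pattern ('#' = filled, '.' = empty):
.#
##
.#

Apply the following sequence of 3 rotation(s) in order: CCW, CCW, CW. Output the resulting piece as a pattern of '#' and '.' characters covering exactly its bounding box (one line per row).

Answer: ###
.#.

Derivation:
Start:
.#
##
.#
After rotation 1 (CCW):
###
.#.
After rotation 2 (CCW):
#.
##
#.
After rotation 3 (CW):
###
.#.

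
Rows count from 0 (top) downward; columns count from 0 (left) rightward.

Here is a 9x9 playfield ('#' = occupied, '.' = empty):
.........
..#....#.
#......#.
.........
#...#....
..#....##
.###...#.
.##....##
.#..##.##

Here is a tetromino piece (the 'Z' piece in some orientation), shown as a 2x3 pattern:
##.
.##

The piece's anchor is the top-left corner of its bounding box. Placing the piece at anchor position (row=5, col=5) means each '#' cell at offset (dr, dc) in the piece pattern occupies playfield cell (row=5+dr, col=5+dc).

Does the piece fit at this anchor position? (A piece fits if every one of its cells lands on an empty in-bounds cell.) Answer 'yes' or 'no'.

Answer: no

Derivation:
Check each piece cell at anchor (5, 5):
  offset (0,0) -> (5,5): empty -> OK
  offset (0,1) -> (5,6): empty -> OK
  offset (1,1) -> (6,6): empty -> OK
  offset (1,2) -> (6,7): occupied ('#') -> FAIL
All cells valid: no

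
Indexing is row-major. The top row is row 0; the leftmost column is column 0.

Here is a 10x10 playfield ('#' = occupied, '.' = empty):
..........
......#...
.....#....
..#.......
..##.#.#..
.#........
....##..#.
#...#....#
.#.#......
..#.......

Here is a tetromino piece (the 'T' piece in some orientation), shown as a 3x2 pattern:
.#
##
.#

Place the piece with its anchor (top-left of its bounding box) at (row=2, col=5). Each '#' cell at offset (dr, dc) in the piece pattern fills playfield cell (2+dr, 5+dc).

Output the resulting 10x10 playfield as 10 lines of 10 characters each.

Fill (2+0,5+1) = (2,6)
Fill (2+1,5+0) = (3,5)
Fill (2+1,5+1) = (3,6)
Fill (2+2,5+1) = (4,6)

Answer: ..........
......#...
.....##...
..#..##...
..##.###..
.#........
....##..#.
#...#....#
.#.#......
..#.......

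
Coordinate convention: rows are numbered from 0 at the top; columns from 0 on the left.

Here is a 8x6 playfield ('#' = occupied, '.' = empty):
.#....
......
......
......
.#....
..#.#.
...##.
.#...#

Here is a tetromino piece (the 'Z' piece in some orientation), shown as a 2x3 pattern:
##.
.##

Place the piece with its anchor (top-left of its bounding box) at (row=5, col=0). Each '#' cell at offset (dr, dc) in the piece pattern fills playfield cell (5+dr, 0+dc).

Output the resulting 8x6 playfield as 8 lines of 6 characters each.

Answer: .#....
......
......
......
.#....
###.#.
.####.
.#...#

Derivation:
Fill (5+0,0+0) = (5,0)
Fill (5+0,0+1) = (5,1)
Fill (5+1,0+1) = (6,1)
Fill (5+1,0+2) = (6,2)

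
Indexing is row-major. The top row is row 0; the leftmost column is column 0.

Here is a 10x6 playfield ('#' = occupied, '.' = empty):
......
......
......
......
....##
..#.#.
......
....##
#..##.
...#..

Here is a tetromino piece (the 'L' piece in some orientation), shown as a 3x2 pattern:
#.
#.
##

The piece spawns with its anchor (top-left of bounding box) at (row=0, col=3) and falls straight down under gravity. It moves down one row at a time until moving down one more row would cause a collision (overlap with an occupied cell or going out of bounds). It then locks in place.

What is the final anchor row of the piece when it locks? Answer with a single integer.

Spawn at (row=0, col=3). Try each row:
  row 0: fits
  row 1: fits
  row 2: blocked -> lock at row 1

Answer: 1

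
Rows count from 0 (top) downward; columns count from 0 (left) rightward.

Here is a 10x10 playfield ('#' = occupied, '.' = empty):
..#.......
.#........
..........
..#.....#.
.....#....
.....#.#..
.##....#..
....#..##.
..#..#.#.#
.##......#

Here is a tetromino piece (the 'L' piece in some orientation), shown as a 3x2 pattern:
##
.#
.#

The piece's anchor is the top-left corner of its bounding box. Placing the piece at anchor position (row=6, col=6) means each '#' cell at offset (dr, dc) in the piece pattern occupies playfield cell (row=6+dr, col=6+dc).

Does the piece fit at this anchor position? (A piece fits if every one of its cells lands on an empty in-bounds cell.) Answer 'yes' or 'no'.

Answer: no

Derivation:
Check each piece cell at anchor (6, 6):
  offset (0,0) -> (6,6): empty -> OK
  offset (0,1) -> (6,7): occupied ('#') -> FAIL
  offset (1,1) -> (7,7): occupied ('#') -> FAIL
  offset (2,1) -> (8,7): occupied ('#') -> FAIL
All cells valid: no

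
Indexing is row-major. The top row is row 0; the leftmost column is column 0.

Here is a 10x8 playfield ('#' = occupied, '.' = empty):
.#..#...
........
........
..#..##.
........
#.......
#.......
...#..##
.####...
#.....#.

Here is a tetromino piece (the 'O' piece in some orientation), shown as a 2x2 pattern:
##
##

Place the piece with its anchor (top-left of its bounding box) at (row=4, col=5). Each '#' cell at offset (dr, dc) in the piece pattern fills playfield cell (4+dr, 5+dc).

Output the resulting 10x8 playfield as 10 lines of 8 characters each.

Fill (4+0,5+0) = (4,5)
Fill (4+0,5+1) = (4,6)
Fill (4+1,5+0) = (5,5)
Fill (4+1,5+1) = (5,6)

Answer: .#..#...
........
........
..#..##.
.....##.
#....##.
#.......
...#..##
.####...
#.....#.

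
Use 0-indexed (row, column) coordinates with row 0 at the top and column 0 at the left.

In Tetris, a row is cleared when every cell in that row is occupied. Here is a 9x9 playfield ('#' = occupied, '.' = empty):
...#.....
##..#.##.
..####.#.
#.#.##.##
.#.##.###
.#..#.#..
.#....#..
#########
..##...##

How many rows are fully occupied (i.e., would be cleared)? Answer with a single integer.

Answer: 1

Derivation:
Check each row:
  row 0: 8 empty cells -> not full
  row 1: 4 empty cells -> not full
  row 2: 4 empty cells -> not full
  row 3: 3 empty cells -> not full
  row 4: 3 empty cells -> not full
  row 5: 6 empty cells -> not full
  row 6: 7 empty cells -> not full
  row 7: 0 empty cells -> FULL (clear)
  row 8: 5 empty cells -> not full
Total rows cleared: 1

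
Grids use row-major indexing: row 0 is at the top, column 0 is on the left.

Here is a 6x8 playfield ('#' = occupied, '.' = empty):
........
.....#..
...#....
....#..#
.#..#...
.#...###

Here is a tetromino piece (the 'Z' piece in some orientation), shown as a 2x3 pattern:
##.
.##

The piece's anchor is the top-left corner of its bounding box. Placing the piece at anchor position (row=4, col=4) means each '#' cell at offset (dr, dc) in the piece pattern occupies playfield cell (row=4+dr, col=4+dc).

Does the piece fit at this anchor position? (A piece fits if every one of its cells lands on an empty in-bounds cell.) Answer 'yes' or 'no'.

Check each piece cell at anchor (4, 4):
  offset (0,0) -> (4,4): occupied ('#') -> FAIL
  offset (0,1) -> (4,5): empty -> OK
  offset (1,1) -> (5,5): occupied ('#') -> FAIL
  offset (1,2) -> (5,6): occupied ('#') -> FAIL
All cells valid: no

Answer: no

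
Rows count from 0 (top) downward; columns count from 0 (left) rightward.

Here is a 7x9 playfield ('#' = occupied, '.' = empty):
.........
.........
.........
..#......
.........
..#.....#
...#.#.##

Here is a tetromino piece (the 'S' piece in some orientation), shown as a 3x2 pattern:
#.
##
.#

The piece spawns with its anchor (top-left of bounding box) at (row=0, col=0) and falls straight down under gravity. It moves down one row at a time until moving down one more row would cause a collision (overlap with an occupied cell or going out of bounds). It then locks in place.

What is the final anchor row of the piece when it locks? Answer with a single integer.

Spawn at (row=0, col=0). Try each row:
  row 0: fits
  row 1: fits
  row 2: fits
  row 3: fits
  row 4: fits
  row 5: blocked -> lock at row 4

Answer: 4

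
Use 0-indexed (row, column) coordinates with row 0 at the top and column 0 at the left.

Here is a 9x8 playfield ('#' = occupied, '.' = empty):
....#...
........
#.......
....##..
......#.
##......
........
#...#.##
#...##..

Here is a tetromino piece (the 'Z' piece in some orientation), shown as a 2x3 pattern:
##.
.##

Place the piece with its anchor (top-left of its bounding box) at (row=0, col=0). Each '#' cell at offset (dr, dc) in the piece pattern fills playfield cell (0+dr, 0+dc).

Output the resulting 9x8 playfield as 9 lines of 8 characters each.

Answer: ##..#...
.##.....
#.......
....##..
......#.
##......
........
#...#.##
#...##..

Derivation:
Fill (0+0,0+0) = (0,0)
Fill (0+0,0+1) = (0,1)
Fill (0+1,0+1) = (1,1)
Fill (0+1,0+2) = (1,2)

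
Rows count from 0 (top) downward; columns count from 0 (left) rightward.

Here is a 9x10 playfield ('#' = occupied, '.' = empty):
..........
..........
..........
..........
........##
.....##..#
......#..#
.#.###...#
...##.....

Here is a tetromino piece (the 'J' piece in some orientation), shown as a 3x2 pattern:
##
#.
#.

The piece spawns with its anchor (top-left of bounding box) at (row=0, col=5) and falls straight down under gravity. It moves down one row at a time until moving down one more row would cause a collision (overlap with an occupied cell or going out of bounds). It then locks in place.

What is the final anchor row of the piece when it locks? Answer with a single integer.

Answer: 2

Derivation:
Spawn at (row=0, col=5). Try each row:
  row 0: fits
  row 1: fits
  row 2: fits
  row 3: blocked -> lock at row 2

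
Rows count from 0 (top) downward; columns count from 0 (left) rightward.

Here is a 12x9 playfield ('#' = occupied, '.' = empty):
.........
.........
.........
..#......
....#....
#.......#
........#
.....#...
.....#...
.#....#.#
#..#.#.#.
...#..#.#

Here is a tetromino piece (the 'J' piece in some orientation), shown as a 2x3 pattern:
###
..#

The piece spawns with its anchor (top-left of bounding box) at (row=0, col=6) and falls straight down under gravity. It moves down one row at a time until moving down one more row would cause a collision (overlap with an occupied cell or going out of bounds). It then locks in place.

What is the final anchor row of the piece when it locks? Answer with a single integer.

Answer: 3

Derivation:
Spawn at (row=0, col=6). Try each row:
  row 0: fits
  row 1: fits
  row 2: fits
  row 3: fits
  row 4: blocked -> lock at row 3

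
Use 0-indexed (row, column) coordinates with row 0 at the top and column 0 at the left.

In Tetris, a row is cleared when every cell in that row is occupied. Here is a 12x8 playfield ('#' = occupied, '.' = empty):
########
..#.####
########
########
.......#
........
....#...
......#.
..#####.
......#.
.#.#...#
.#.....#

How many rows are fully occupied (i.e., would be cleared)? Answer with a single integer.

Check each row:
  row 0: 0 empty cells -> FULL (clear)
  row 1: 3 empty cells -> not full
  row 2: 0 empty cells -> FULL (clear)
  row 3: 0 empty cells -> FULL (clear)
  row 4: 7 empty cells -> not full
  row 5: 8 empty cells -> not full
  row 6: 7 empty cells -> not full
  row 7: 7 empty cells -> not full
  row 8: 3 empty cells -> not full
  row 9: 7 empty cells -> not full
  row 10: 5 empty cells -> not full
  row 11: 6 empty cells -> not full
Total rows cleared: 3

Answer: 3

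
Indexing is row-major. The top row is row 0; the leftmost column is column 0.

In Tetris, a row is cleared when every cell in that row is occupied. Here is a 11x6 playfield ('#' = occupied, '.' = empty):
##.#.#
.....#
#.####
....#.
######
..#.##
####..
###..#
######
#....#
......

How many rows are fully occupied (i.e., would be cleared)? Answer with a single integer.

Answer: 2

Derivation:
Check each row:
  row 0: 2 empty cells -> not full
  row 1: 5 empty cells -> not full
  row 2: 1 empty cell -> not full
  row 3: 5 empty cells -> not full
  row 4: 0 empty cells -> FULL (clear)
  row 5: 3 empty cells -> not full
  row 6: 2 empty cells -> not full
  row 7: 2 empty cells -> not full
  row 8: 0 empty cells -> FULL (clear)
  row 9: 4 empty cells -> not full
  row 10: 6 empty cells -> not full
Total rows cleared: 2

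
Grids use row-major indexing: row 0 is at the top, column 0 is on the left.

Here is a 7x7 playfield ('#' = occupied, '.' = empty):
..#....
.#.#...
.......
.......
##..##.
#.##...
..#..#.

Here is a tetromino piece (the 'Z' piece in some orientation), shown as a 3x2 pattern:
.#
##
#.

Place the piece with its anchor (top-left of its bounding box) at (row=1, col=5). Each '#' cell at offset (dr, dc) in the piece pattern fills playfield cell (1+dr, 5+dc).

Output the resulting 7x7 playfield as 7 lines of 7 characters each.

Answer: ..#....
.#.#..#
.....##
.....#.
##..##.
#.##...
..#..#.

Derivation:
Fill (1+0,5+1) = (1,6)
Fill (1+1,5+0) = (2,5)
Fill (1+1,5+1) = (2,6)
Fill (1+2,5+0) = (3,5)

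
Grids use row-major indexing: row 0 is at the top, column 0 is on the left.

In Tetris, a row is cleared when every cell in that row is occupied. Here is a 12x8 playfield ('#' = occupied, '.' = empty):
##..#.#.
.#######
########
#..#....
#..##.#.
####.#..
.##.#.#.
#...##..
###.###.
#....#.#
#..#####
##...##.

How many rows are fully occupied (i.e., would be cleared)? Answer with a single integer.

Answer: 1

Derivation:
Check each row:
  row 0: 4 empty cells -> not full
  row 1: 1 empty cell -> not full
  row 2: 0 empty cells -> FULL (clear)
  row 3: 6 empty cells -> not full
  row 4: 4 empty cells -> not full
  row 5: 3 empty cells -> not full
  row 6: 4 empty cells -> not full
  row 7: 5 empty cells -> not full
  row 8: 2 empty cells -> not full
  row 9: 5 empty cells -> not full
  row 10: 2 empty cells -> not full
  row 11: 4 empty cells -> not full
Total rows cleared: 1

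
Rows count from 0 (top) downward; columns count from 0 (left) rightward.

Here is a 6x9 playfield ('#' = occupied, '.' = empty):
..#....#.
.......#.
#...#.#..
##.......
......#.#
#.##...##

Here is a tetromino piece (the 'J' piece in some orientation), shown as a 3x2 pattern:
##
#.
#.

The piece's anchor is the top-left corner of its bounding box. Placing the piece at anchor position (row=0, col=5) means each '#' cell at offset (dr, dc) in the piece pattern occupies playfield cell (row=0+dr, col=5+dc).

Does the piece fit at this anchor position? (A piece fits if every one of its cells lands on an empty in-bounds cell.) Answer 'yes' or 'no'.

Check each piece cell at anchor (0, 5):
  offset (0,0) -> (0,5): empty -> OK
  offset (0,1) -> (0,6): empty -> OK
  offset (1,0) -> (1,5): empty -> OK
  offset (2,0) -> (2,5): empty -> OK
All cells valid: yes

Answer: yes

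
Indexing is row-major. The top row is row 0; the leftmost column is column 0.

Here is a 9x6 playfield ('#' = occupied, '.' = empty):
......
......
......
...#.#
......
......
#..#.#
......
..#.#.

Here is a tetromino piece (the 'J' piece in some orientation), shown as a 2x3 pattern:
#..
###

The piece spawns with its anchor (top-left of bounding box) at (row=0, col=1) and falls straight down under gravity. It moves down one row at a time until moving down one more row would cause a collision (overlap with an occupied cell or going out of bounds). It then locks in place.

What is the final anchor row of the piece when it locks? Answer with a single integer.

Answer: 1

Derivation:
Spawn at (row=0, col=1). Try each row:
  row 0: fits
  row 1: fits
  row 2: blocked -> lock at row 1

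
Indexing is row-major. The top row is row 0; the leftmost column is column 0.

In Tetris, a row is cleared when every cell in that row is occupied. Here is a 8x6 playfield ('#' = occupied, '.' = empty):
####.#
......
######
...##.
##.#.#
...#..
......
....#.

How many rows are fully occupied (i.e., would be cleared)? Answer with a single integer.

Check each row:
  row 0: 1 empty cell -> not full
  row 1: 6 empty cells -> not full
  row 2: 0 empty cells -> FULL (clear)
  row 3: 4 empty cells -> not full
  row 4: 2 empty cells -> not full
  row 5: 5 empty cells -> not full
  row 6: 6 empty cells -> not full
  row 7: 5 empty cells -> not full
Total rows cleared: 1

Answer: 1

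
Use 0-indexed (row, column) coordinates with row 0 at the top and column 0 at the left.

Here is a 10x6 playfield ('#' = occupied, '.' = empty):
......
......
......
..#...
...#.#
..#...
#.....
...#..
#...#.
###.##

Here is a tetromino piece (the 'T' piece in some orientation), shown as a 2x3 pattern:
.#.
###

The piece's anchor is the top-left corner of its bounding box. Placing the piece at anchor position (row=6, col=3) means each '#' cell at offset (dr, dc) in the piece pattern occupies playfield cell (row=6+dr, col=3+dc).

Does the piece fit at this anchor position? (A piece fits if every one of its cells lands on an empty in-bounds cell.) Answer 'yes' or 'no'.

Check each piece cell at anchor (6, 3):
  offset (0,1) -> (6,4): empty -> OK
  offset (1,0) -> (7,3): occupied ('#') -> FAIL
  offset (1,1) -> (7,4): empty -> OK
  offset (1,2) -> (7,5): empty -> OK
All cells valid: no

Answer: no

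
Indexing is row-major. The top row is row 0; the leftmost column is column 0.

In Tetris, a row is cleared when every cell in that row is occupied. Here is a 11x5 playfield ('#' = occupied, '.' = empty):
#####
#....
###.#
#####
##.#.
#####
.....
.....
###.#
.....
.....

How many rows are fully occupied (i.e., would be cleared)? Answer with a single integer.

Check each row:
  row 0: 0 empty cells -> FULL (clear)
  row 1: 4 empty cells -> not full
  row 2: 1 empty cell -> not full
  row 3: 0 empty cells -> FULL (clear)
  row 4: 2 empty cells -> not full
  row 5: 0 empty cells -> FULL (clear)
  row 6: 5 empty cells -> not full
  row 7: 5 empty cells -> not full
  row 8: 1 empty cell -> not full
  row 9: 5 empty cells -> not full
  row 10: 5 empty cells -> not full
Total rows cleared: 3

Answer: 3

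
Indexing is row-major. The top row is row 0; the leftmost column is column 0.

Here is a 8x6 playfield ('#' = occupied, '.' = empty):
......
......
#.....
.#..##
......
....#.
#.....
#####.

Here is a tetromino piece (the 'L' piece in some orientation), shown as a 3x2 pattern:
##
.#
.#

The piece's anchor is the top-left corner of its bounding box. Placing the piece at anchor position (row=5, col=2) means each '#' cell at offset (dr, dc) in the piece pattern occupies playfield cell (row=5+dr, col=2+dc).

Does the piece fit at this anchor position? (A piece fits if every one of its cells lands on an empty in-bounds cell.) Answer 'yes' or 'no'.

Check each piece cell at anchor (5, 2):
  offset (0,0) -> (5,2): empty -> OK
  offset (0,1) -> (5,3): empty -> OK
  offset (1,1) -> (6,3): empty -> OK
  offset (2,1) -> (7,3): occupied ('#') -> FAIL
All cells valid: no

Answer: no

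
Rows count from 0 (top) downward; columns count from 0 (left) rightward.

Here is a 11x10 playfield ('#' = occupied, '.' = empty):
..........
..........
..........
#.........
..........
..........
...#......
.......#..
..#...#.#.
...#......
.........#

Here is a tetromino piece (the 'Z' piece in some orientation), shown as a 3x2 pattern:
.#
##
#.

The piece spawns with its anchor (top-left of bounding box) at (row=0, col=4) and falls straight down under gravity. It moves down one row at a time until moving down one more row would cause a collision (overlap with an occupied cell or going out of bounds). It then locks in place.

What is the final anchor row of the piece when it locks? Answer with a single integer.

Answer: 8

Derivation:
Spawn at (row=0, col=4). Try each row:
  row 0: fits
  row 1: fits
  row 2: fits
  row 3: fits
  row 4: fits
  row 5: fits
  row 6: fits
  row 7: fits
  row 8: fits
  row 9: blocked -> lock at row 8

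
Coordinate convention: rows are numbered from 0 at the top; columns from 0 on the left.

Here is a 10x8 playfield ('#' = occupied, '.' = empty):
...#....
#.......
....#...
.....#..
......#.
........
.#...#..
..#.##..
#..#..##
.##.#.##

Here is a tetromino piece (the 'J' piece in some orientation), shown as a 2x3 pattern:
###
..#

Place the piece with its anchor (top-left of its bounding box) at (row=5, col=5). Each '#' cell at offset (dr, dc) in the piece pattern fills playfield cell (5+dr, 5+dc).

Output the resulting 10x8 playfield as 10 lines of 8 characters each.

Fill (5+0,5+0) = (5,5)
Fill (5+0,5+1) = (5,6)
Fill (5+0,5+2) = (5,7)
Fill (5+1,5+2) = (6,7)

Answer: ...#....
#.......
....#...
.....#..
......#.
.....###
.#...#.#
..#.##..
#..#..##
.##.#.##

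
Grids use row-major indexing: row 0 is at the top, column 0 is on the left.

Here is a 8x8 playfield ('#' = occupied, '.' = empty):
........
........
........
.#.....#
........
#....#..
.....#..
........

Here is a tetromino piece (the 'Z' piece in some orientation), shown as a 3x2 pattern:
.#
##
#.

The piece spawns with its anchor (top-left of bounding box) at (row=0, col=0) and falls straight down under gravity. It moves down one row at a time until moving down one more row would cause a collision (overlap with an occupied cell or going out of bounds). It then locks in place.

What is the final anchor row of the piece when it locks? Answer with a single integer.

Answer: 1

Derivation:
Spawn at (row=0, col=0). Try each row:
  row 0: fits
  row 1: fits
  row 2: blocked -> lock at row 1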